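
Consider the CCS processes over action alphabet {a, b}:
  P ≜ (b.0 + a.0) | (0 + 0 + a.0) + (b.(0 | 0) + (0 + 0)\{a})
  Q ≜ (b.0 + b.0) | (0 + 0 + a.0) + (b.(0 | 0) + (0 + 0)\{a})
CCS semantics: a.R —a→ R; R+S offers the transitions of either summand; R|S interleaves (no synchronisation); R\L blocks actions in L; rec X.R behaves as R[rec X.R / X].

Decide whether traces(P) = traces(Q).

P's transition system — 4 states:
  m0 = (b.0 + a.0) | (0 + 0 + a.0) + (b.(0 | 0) + (0 + 0)\{a}) :: ··a··> m1, ··a··> m2, ··b··> m2, ··b··> m3
  m1 = (b.0 + a.0) | 0 :: ··a··> m3, ··b··> m3
  m2 = 0 | (0 + 0 + a.0) :: ··a··> m3
  m3 = 0 | 0 :: deadlocked
Q's transition system — 4 states:
  n0 = (b.0 + b.0) | (0 + 0 + a.0) + (b.(0 | 0) + (0 + 0)\{a}) :: ··a··> n1, ··b··> n2, ··b··> n3
  n1 = (b.0 + b.0) | 0 :: ··b··> n3
  n2 = 0 | (0 + 0 + a.0) :: ··a··> n3
  n3 = 0 | 0 :: deadlocked
Executing aa from P (initial set {m0}):
  [1] a ⇒ {m1, m2}
  [2] a ⇒ {m3}
  ✓ P
Executing aa from Q (initial set {n0}):
  [1] a ⇒ {n1}
  [2] a ⇒ ∅ (Q stuck)

traces(P) ≠ traces(Q) — witness ⟨aa⟩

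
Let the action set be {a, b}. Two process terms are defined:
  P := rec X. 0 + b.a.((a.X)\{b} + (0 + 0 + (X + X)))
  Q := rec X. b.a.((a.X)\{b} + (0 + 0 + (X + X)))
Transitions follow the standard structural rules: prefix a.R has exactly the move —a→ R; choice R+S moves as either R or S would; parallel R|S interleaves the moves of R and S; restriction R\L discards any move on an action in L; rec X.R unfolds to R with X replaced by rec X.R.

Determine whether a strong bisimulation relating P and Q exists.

bisimilar

P's transition system — 4 states:
  u0 = rec X. 0 + b.a.((a.X)\{b} + (0 + 0 + (X + X))) → =b=> u1
  u1 = a.((a.(rec X. 0 + b.a.((a.X)\{b} + (0 + 0 + (X + X)))))\{b} + (0 + 0 + ((rec X. 0 + b.a.((a.X)\{b} + (0 + 0 + (X + X)))) + (rec X. 0 + b.a.((a.X)\{b} + (0 + 0 + (X + X))))))) → =a=> u2
  u2 = (a.(rec X. 0 + b.a.((a.X)\{b} + (0 + 0 + (X + X)))))\{b} + (0 + 0 + ((rec X. 0 + b.a.((a.X)\{b} + (0 + 0 + (X + X)))) + (rec X. 0 + b.a.((a.X)\{b} + (0 + 0 + (X + X)))))) → =a=> u3, =b=> u1
  u3 = (rec X. 0 + b.a.((a.X)\{b} + (0 + 0 + (X + X))))\{b} → ·
Q's transition system — 4 states:
  v0 = rec X. b.a.((a.X)\{b} + (0 + 0 + (X + X))) → =b=> v1
  v1 = a.((a.(rec X. b.a.((a.X)\{b} + (0 + 0 + (X + X)))))\{b} + (0 + 0 + ((rec X. b.a.((a.X)\{b} + (0 + 0 + (X + X)))) + (rec X. b.a.((a.X)\{b} + (0 + 0 + (X + X))))))) → =a=> v2
  v2 = (a.(rec X. b.a.((a.X)\{b} + (0 + 0 + (X + X)))))\{b} + (0 + 0 + ((rec X. b.a.((a.X)\{b} + (0 + 0 + (X + X)))) + (rec X. b.a.((a.X)\{b} + (0 + 0 + (X + X)))))) → =a=> v3, =b=> v1
  v3 = (rec X. b.a.((a.X)\{b} + (0 + 0 + (X + X))))\{b} → ·
Bisimilarity quotient blocks:
  B0 = {u0, v0}
  B1 = {u1, v1}
  B2 = {u2, v2}
  B3 = {u3, v3}
u0 ∈ B0, v0 ∈ B0 → same block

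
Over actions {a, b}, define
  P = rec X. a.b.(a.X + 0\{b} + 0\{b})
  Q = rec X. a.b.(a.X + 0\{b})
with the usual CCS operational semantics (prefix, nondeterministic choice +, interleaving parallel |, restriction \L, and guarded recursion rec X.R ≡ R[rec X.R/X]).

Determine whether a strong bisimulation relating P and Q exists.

bisimilar

Reachable graph of P (3 states):
  u0 = rec X. a.b.(a.X + 0\{b} + 0\{b}) | -a-> u1
  u1 = b.(a.(rec X. a.b.(a.X + 0\{b} + 0\{b})) + 0\{b} + 0\{b}) | -b-> u2
  u2 = a.(rec X. a.b.(a.X + 0\{b} + 0\{b})) + 0\{b} + 0\{b} | -a-> u0
Reachable graph of Q (3 states):
  v0 = rec X. a.b.(a.X + 0\{b}) | -a-> v1
  v1 = b.(a.(rec X. a.b.(a.X + 0\{b})) + 0\{b}) | -b-> v2
  v2 = a.(rec X. a.b.(a.X + 0\{b})) + 0\{b} | -a-> v0
Partition-refinement fixed point:
  B0 = {u0, v0}
  B1 = {u1, v1}
  B2 = {u2, v2}
u0 ∈ B0, v0 ∈ B0 → same block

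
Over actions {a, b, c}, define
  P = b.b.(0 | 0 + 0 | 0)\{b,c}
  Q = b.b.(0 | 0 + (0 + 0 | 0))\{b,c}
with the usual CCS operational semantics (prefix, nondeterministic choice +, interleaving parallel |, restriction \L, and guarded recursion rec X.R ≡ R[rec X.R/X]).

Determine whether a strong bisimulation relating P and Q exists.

bisimilar

Reachable graph of P (3 states):
  s0 = b.b.(0 | 0 + 0 | 0)\{b,c} → ··b··> s1
  s1 = b.(0 | 0 + 0 | 0)\{b,c} → ··b··> s2
  s2 = (0 | 0 + 0 | 0)\{b,c} → deadlocked
Reachable graph of Q (3 states):
  t0 = b.b.(0 | 0 + (0 + 0 | 0))\{b,c} → ··b··> t1
  t1 = b.(0 | 0 + (0 + 0 | 0))\{b,c} → ··b··> t2
  t2 = (0 | 0 + (0 + 0 | 0))\{b,c} → deadlocked
Bisimilarity quotient blocks:
  B0 = {s0, t0}
  B1 = {s1, t1}
  B2 = {s2, t2}
s0 ∈ B0, t0 ∈ B0 → same block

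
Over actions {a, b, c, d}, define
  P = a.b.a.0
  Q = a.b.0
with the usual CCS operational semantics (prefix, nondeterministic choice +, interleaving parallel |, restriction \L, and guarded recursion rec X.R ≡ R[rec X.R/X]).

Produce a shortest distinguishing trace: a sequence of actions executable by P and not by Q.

P's transition system — 4 states:
  u0 = a.b.a.0 has moves ··a··> u1
  u1 = b.a.0 has moves ··b··> u2
  u2 = a.0 has moves ··a··> u3
  u3 = 0 has moves ·
Q's transition system — 3 states:
  v0 = a.b.0 has moves ··a··> v1
  v1 = b.0 has moves ··b··> v2
  v2 = 0 has moves ·
Trace ⟨aba⟩ through P, begin at {u0}:
  step 1 (a): {u1}
  step 2 (b): {u2}
  step 3 (a): {u3}
  — P admits the full trace.
Trace ⟨aba⟩ through Q, begin at {v0}:
  step 1 (a): {v1}
  step 2 (b): {v2}
  step 3 (a): ∅ (Q stuck)

aba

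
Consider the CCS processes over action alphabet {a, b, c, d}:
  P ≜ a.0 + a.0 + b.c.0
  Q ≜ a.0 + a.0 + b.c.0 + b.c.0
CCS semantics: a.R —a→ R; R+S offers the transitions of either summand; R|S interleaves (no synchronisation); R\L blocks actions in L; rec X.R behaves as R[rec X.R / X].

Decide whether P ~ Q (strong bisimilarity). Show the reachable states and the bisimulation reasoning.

P's transition system — 3 states:
  p0 = a.0 + a.0 + b.c.0 ⊢ -a-> p1, -b-> p2
  p1 = 0 ⊢ deadlocked
  p2 = c.0 ⊢ -c-> p1
Q's transition system — 3 states:
  q0 = a.0 + a.0 + b.c.0 + b.c.0 ⊢ -a-> q1, -b-> q2
  q1 = 0 ⊢ deadlocked
  q2 = c.0 ⊢ -c-> q1
Bisimilarity quotient blocks:
  B0 = {p0, q0}
  B1 = {p1, q1}
  B2 = {p2, q2}
p0 ∈ B0, q0 ∈ B0 → same block

bisimilar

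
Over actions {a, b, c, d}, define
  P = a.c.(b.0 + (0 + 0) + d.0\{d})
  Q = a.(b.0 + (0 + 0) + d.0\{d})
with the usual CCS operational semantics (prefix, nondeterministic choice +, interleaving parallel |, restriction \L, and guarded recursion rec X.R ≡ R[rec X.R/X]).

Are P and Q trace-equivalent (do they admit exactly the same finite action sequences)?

Reachable graph of P (5 states):
  p0 = a.c.(b.0 + (0 + 0) + d.0\{d}) → --a--▸ p1
  p1 = c.(b.0 + (0 + 0) + d.0\{d}) → --c--▸ p2
  p2 = b.0 + (0 + 0) + d.0\{d} → --b--▸ p3, --d--▸ p4
  p3 = 0 → deadlocked
  p4 = 0\{d} → deadlocked
Reachable graph of Q (4 states):
  q0 = a.(b.0 + (0 + 0) + d.0\{d}) → --a--▸ q1
  q1 = b.0 + (0 + 0) + d.0\{d} → --b--▸ q2, --d--▸ q3
  q2 = 0 → deadlocked
  q3 = 0\{d} → deadlocked
Run σ = ⟨ac⟩ on P: start {p0}
  after a @ step 1: {p1}
  after c @ step 2: {p2}
  — P admits the full trace.
Run σ = ⟨ac⟩ on Q: start {q0}
  after a @ step 1: {q1}
  after c @ step 2: no successor for Q

trace-distinct — witness ⟨ac⟩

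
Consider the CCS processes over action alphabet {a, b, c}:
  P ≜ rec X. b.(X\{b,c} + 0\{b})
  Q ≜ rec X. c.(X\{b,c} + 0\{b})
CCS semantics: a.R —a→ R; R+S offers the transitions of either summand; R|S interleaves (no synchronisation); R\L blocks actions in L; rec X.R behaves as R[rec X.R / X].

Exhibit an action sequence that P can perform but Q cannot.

b

Reachable graph of P (2 states):
  m0 = rec X. b.(X\{b,c} + 0\{b}) ⊢ --b--▸ m1
  m1 = (rec X. b.(X\{b,c} + 0\{b}))\{b,c} + 0\{b} ⊢ stopped
Reachable graph of Q (2 states):
  n0 = rec X. c.(X\{b,c} + 0\{b}) ⊢ --c--▸ n1
  n1 = (rec X. c.(X\{b,c} + 0\{b}))\{b,c} + 0\{b} ⊢ stopped
Trace ⟨b⟩ through P, begin at {m0}:
  after b @ step 1: {m1}
  — P admits the full trace.
Trace ⟨b⟩ through Q, begin at {n0}:
  after b @ step 1: no successor for Q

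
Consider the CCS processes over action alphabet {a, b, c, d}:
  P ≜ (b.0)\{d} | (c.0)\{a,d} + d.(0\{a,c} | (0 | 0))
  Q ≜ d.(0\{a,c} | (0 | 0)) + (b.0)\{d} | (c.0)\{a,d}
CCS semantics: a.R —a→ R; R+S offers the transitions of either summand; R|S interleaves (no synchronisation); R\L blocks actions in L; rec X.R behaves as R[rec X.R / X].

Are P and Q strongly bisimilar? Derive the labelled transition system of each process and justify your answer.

YES

LTS(P): 5 reachable states
  u0 = (b.0)\{d} | (c.0)\{a,d} + d.(0\{a,c} | (0 | 0)) → --b--▸ u1, --c--▸ u2, --d--▸ u3
  u1 = 0\{d} | (c.0)\{a,d} → --c--▸ u4
  u2 = (b.0)\{d} | 0\{a,d} → --b--▸ u4
  u3 = 0\{a,c} | (0 | 0) → deadlocked
  u4 = 0\{d} | 0\{a,d} → deadlocked
LTS(Q): 5 reachable states
  v0 = d.(0\{a,c} | (0 | 0)) + (b.0)\{d} | (c.0)\{a,d} → --b--▸ v1, --c--▸ v2, --d--▸ v3
  v1 = 0\{d} | (c.0)\{a,d} → --c--▸ v4
  v2 = (b.0)\{d} | 0\{a,d} → --b--▸ v4
  v3 = 0\{a,c} | (0 | 0) → deadlocked
  v4 = 0\{d} | 0\{a,d} → deadlocked
Coarsest stable partition (strong bisimilarity classes):
  B0 = {u0, v0}
  B1 = {u1, v1}
  B2 = {u3, u4, v3, v4}
  B3 = {u2, v2}
u0 ∈ B0, v0 ∈ B0 → same block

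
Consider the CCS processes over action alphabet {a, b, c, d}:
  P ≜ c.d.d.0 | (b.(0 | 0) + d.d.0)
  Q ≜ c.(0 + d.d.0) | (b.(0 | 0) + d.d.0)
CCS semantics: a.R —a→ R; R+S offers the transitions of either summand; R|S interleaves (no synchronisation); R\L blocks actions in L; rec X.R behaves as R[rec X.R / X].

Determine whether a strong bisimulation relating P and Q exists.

LTS(P): 16 reachable states
  p0 = c.d.d.0 | (b.(0 | 0) + d.d.0) → ··b··> p1, ··c··> p2, ··d··> p3
  p1 = c.d.d.0 | (0 | 0) → ··c··> p4
  p2 = d.d.0 | (b.(0 | 0) + d.d.0) → ··b··> p4, ··d··> p5, ··d··> p6
  p3 = c.d.d.0 | d.0 → ··c··> p6, ··d··> p7
  p4 = d.d.0 | (0 | 0) → ··d··> p8
  p5 = d.0 | (b.(0 | 0) + d.d.0) → ··b··> p8, ··d··> p10, ··d··> p9
  p6 = d.d.0 | d.0 → ··d··> p10, ··d··> p11
  p7 = c.d.d.0 | 0 → ··c··> p11
  p8 = d.0 | (0 | 0) → ··d··> p12
  p9 = 0 | (b.(0 | 0) + d.d.0) → ··b··> p12, ··d··> p13
  p10 = d.0 | d.0 → ··d··> p13, ··d··> p14
  p11 = d.d.0 | 0 → ··d··> p14
  p12 = 0 | (0 | 0) → deadlocked
  p13 = 0 | d.0 → ··d··> p15
  p14 = d.0 | 0 → ··d··> p15
  p15 = 0 | 0 → deadlocked
LTS(Q): 16 reachable states
  q0 = c.(0 + d.d.0) | (b.(0 | 0) + d.d.0) → ··b··> q1, ··c··> q2, ··d··> q3
  q1 = c.(0 + d.d.0) | (0 | 0) → ··c··> q4
  q2 = (0 + d.d.0) | (b.(0 | 0) + d.d.0) → ··b··> q4, ··d··> q5, ··d··> q6
  q3 = c.(0 + d.d.0) | d.0 → ··c··> q5, ··d··> q7
  q4 = (0 + d.d.0) | (0 | 0) → ··d··> q8
  q5 = (0 + d.d.0) | d.0 → ··d··> q10, ··d··> q9
  q6 = d.0 | (b.(0 | 0) + d.d.0) → ··b··> q8, ··d··> q10, ··d··> q11
  q7 = c.(0 + d.d.0) | 0 → ··c··> q9
  q8 = d.0 | (0 | 0) → ··d··> q12
  q9 = (0 + d.d.0) | 0 → ··d··> q13
  q10 = d.0 | d.0 → ··d··> q13, ··d··> q14
  q11 = 0 | (b.(0 | 0) + d.d.0) → ··b··> q12, ··d··> q14
  q12 = 0 | (0 | 0) → deadlocked
  q13 = d.0 | 0 → ··d··> q15
  q14 = 0 | d.0 → ··d··> q15
  q15 = 0 | 0 → deadlocked
Bisimilarity quotient blocks:
  B0 = {p0, q0}
  B1 = {p3, q3}
  B2 = {p6, q5}
  B3 = {p10, p11, p4, q10, q4, q9}
  B4 = {p13, p14, p8, q13, q14, q8}
  B5 = {p12, p15, q12, q15}
  B6 = {p1, p7, q1, q7}
  B7 = {p2, q2}
  B8 = {p5, q6}
  B9 = {p9, q11}
p0 ∈ B0, q0 ∈ B0 → same block

YES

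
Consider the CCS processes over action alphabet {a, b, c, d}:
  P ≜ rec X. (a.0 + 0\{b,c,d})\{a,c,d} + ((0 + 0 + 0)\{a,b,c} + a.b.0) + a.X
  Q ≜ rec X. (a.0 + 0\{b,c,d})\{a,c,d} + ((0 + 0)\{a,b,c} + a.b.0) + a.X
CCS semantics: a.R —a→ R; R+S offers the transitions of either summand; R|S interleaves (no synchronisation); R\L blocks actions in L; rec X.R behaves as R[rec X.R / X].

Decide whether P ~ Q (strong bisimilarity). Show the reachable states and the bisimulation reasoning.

YES

Reachable graph of P (3 states):
  u0 = rec X. (a.0 + 0\{b,c,d})\{a,c,d} + ((0 + 0 + 0)\{a,b,c} + a.b.0) + a.X ⊢ -a-> u0, -a-> u1
  u1 = b.0 ⊢ -b-> u2
  u2 = 0 ⊢ stopped
Reachable graph of Q (3 states):
  v0 = rec X. (a.0 + 0\{b,c,d})\{a,c,d} + ((0 + 0)\{a,b,c} + a.b.0) + a.X ⊢ -a-> v0, -a-> v1
  v1 = b.0 ⊢ -b-> v2
  v2 = 0 ⊢ stopped
Bisimilarity quotient blocks:
  B0 = {u0, v0}
  B1 = {u1, v1}
  B2 = {u2, v2}
u0 ∈ B0, v0 ∈ B0 → same block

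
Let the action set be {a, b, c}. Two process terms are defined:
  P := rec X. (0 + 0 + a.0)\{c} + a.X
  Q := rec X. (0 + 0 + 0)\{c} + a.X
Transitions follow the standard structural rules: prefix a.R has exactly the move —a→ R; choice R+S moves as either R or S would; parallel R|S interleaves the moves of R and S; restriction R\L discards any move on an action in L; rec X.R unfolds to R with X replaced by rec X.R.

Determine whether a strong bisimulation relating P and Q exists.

P ≁ Q

LTS(P): 2 reachable states
  s0 = rec X. (0 + 0 + a.0)\{c} + a.X :: =a=> s0, =a=> s1
  s1 = 0\{c} :: ·
LTS(Q): 1 reachable states
  t0 = rec X. (0 + 0 + 0)\{c} + a.X :: =a=> t0
Bisimilarity quotient blocks:
  B0 = {s0}
  B1 = {s1}
  B2 = {t0}
s0 ∈ B0, t0 ∈ B2 → different blocks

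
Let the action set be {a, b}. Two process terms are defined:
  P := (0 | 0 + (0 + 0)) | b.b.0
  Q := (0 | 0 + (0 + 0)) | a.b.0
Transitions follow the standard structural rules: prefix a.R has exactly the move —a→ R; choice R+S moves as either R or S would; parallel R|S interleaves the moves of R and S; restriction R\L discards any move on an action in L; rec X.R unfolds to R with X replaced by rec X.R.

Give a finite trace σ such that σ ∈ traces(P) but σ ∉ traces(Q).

Reachable graph of P (3 states):
  u0 = (0 | 0 + (0 + 0)) | b.b.0 ⊢ =b=> u1
  u1 = (0 | 0 + (0 + 0)) | b.0 ⊢ =b=> u2
  u2 = (0 | 0 + (0 + 0)) | 0 ⊢ stopped
Reachable graph of Q (3 states):
  v0 = (0 | 0 + (0 + 0)) | a.b.0 ⊢ =a=> v1
  v1 = (0 | 0 + (0 + 0)) | b.0 ⊢ =b=> v2
  v2 = (0 | 0 + (0 + 0)) | 0 ⊢ stopped
Executing b from P (initial set {u0}):
  [1] b ⇒ {u1}
  ✓ P
Executing b from Q (initial set {v0}):
  [1] b ⇒ ∅ (Q stuck)

b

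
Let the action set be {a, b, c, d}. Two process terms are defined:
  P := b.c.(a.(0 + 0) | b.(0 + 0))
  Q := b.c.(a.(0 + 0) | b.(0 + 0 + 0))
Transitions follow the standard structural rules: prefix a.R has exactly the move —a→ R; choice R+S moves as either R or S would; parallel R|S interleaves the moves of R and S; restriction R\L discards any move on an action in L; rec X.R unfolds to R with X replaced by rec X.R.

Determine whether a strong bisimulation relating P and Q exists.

Reachable graph of P (6 states):
  s0 = b.c.(a.(0 + 0) | b.(0 + 0)) → ··b··> s1
  s1 = c.(a.(0 + 0) | b.(0 + 0)) → ··c··> s2
  s2 = a.(0 + 0) | b.(0 + 0) → ··a··> s3, ··b··> s4
  s3 = (0 + 0) | b.(0 + 0) → ··b··> s5
  s4 = a.(0 + 0) | (0 + 0) → ··a··> s5
  s5 = (0 + 0) | (0 + 0) → (no moves)
Reachable graph of Q (6 states):
  t0 = b.c.(a.(0 + 0) | b.(0 + 0 + 0)) → ··b··> t1
  t1 = c.(a.(0 + 0) | b.(0 + 0 + 0)) → ··c··> t2
  t2 = a.(0 + 0) | b.(0 + 0 + 0) → ··a··> t3, ··b··> t4
  t3 = (0 + 0) | b.(0 + 0 + 0) → ··b··> t5
  t4 = a.(0 + 0) | (0 + 0 + 0) → ··a··> t5
  t5 = (0 + 0) | (0 + 0 + 0) → (no moves)
Partition-refinement fixed point:
  B0 = {s0, t0}
  B1 = {s1, t1}
  B2 = {s2, t2}
  B3 = {s4, t4}
  B4 = {s5, t5}
  B5 = {s3, t3}
s0 ∈ B0, t0 ∈ B0 → same block

bisimilar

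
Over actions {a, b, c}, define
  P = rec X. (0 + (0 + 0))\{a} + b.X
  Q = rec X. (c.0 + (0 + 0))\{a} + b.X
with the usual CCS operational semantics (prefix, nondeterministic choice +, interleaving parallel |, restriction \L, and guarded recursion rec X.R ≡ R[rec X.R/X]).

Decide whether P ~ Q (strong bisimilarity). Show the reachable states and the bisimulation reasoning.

P's transition system — 1 states:
  p0 = rec X. (0 + (0 + 0))\{a} + b.X :: —b→ p0
Q's transition system — 2 states:
  q0 = rec X. (c.0 + (0 + 0))\{a} + b.X :: —b→ q0, —c→ q1
  q1 = 0\{a} :: ∅
Bisimilarity quotient blocks:
  B0 = {p0}
  B1 = {q0}
  B2 = {q1}
p0 ∈ B0, q0 ∈ B1 → different blocks

not bisimilar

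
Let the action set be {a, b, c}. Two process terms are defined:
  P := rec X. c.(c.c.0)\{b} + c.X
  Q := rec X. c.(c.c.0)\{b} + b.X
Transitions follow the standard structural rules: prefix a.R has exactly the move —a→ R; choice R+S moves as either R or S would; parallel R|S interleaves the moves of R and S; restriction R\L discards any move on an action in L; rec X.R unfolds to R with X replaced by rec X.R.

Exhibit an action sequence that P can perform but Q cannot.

Reachable graph of P (4 states):
  p0 = rec X. c.(c.c.0)\{b} + c.X | =c=> p0, =c=> p1
  p1 = (c.c.0)\{b} | =c=> p2
  p2 = (c.0)\{b} | =c=> p3
  p3 = 0\{b} | stopped
Reachable graph of Q (4 states):
  q0 = rec X. c.(c.c.0)\{b} + b.X | =b=> q0, =c=> q1
  q1 = (c.c.0)\{b} | =c=> q2
  q2 = (c.0)\{b} | =c=> q3
  q3 = 0\{b} | stopped
Run σ = ⟨cccc⟩ on P: start {p0}
  step 1 (c): {p0, p1}
  step 2 (c): {p0, p1, p2}
  step 3 (c): {p0, p1, p2, p3}
  step 4 (c): {p0, p1, p2, p3}
  P completes σ.
Run σ = ⟨cccc⟩ on Q: start {q0}
  step 1 (c): {q1}
  step 2 (c): {q2}
  step 3 (c): {q3}
  step 4 (c): no successor for Q

cccc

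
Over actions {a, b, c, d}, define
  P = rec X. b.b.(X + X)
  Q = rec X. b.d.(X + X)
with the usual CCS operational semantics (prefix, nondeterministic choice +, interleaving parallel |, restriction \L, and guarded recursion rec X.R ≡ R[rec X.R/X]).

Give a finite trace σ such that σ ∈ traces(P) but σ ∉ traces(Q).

bb

P's transition system — 3 states:
  m0 = rec X. b.b.(X + X) :: --b--▸ m1
  m1 = b.((rec X. b.b.(X + X)) + (rec X. b.b.(X + X))) :: --b--▸ m2
  m2 = (rec X. b.b.(X + X)) + (rec X. b.b.(X + X)) :: --b--▸ m1
Q's transition system — 3 states:
  n0 = rec X. b.d.(X + X) :: --b--▸ n1
  n1 = d.((rec X. b.d.(X + X)) + (rec X. b.d.(X + X))) :: --d--▸ n2
  n2 = (rec X. b.d.(X + X)) + (rec X. b.d.(X + X)) :: --b--▸ n1
Trace ⟨bb⟩ through P, begin at {m0}:
  [1] b ⇒ {m1}
  [2] b ⇒ {m2}
  ✓ P
Trace ⟨bb⟩ through Q, begin at {n0}:
  [1] b ⇒ {n1}
  [2] b ⇒ ∅ (Q stuck)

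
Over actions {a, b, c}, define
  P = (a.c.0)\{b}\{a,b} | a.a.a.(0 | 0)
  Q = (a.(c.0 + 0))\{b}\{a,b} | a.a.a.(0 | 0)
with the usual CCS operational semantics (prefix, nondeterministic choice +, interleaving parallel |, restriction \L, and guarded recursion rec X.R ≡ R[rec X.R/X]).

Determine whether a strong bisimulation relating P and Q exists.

bisimilar

Reachable graph of P (4 states):
  s0 = (a.c.0)\{b}\{a,b} | a.a.a.(0 | 0) → ··a··> s1
  s1 = (a.c.0)\{b}\{a,b} | a.a.(0 | 0) → ··a··> s2
  s2 = (a.c.0)\{b}\{a,b} | a.(0 | 0) → ··a··> s3
  s3 = (a.c.0)\{b}\{a,b} | (0 | 0) → deadlocked
Reachable graph of Q (4 states):
  t0 = (a.(c.0 + 0))\{b}\{a,b} | a.a.a.(0 | 0) → ··a··> t1
  t1 = (a.(c.0 + 0))\{b}\{a,b} | a.a.(0 | 0) → ··a··> t2
  t2 = (a.(c.0 + 0))\{b}\{a,b} | a.(0 | 0) → ··a··> t3
  t3 = (a.(c.0 + 0))\{b}\{a,b} | (0 | 0) → deadlocked
Coarsest stable partition (strong bisimilarity classes):
  B0 = {s0, t0}
  B1 = {s1, t1}
  B2 = {s2, t2}
  B3 = {s3, t3}
s0 ∈ B0, t0 ∈ B0 → same block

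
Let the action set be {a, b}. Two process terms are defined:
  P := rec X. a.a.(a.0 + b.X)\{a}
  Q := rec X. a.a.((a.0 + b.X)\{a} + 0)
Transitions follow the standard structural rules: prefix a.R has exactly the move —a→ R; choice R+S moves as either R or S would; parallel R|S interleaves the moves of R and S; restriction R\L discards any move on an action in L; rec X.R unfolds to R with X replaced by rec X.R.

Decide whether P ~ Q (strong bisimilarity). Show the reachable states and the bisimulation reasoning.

bisimilar

LTS(P): 4 reachable states
  m0 = rec X. a.a.(a.0 + b.X)\{a} | =a=> m1
  m1 = a.(a.0 + b.(rec X. a.a.(a.0 + b.X)\{a}))\{a} | =a=> m2
  m2 = (a.0 + b.(rec X. a.a.(a.0 + b.X)\{a}))\{a} | =b=> m3
  m3 = (rec X. a.a.(a.0 + b.X)\{a})\{a} | deadlocked
LTS(Q): 4 reachable states
  n0 = rec X. a.a.((a.0 + b.X)\{a} + 0) | =a=> n1
  n1 = a.((a.0 + b.(rec X. a.a.((a.0 + b.X)\{a} + 0)))\{a} + 0) | =a=> n2
  n2 = (a.0 + b.(rec X. a.a.((a.0 + b.X)\{a} + 0)))\{a} + 0 | =b=> n3
  n3 = (rec X. a.a.((a.0 + b.X)\{a} + 0))\{a} | deadlocked
Bisimilarity quotient blocks:
  B0 = {m0, n0}
  B1 = {m1, n1}
  B2 = {m2, n2}
  B3 = {m3, n3}
m0 ∈ B0, n0 ∈ B0 → same block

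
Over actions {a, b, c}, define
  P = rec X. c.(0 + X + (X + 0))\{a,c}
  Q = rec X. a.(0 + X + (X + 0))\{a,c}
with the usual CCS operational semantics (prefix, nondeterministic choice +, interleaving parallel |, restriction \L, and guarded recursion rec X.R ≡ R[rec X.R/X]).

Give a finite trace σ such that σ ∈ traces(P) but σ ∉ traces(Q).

Reachable graph of P (2 states):
  s0 = rec X. c.(0 + X + (X + 0))\{a,c} → =c=> s1
  s1 = (0 + (rec X. c.(0 + X + (X + 0))\{a,c}) + ((rec X. c.(0 + X + (X + 0))\{a,c}) + 0))\{a,c} → ·
Reachable graph of Q (2 states):
  t0 = rec X. a.(0 + X + (X + 0))\{a,c} → =a=> t1
  t1 = (0 + (rec X. a.(0 + X + (X + 0))\{a,c}) + ((rec X. a.(0 + X + (X + 0))\{a,c}) + 0))\{a,c} → ·
Run σ = ⟨c⟩ on P: start {s0}
  [1] c ⇒ {s1}
  ✓ P
Run σ = ⟨c⟩ on Q: start {t0}
  [1] c ⇒ no successor for Q

c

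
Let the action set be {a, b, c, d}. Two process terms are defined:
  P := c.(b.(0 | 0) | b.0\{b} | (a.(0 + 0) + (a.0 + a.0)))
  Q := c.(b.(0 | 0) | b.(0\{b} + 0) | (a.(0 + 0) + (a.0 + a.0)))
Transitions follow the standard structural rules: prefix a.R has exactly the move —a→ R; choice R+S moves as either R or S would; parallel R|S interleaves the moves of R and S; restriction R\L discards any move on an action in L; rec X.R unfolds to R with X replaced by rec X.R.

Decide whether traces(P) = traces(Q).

P's transition system — 13 states:
  m0 = c.(b.(0 | 0) | b.0\{b} | (a.(0 + 0) + (a.0 + a.0))) has moves —c→ m1
  m1 = b.(0 | 0) | b.0\{b} | (a.(0 + 0) + (a.0 + a.0)) has moves —a→ m2, —a→ m3, —b→ m4, —b→ m5
  m2 = b.(0 | 0) | b.0\{b} | (0 + 0) has moves —b→ m6, —b→ m7
  m3 = b.(0 | 0) | b.0\{b} | 0 has moves —b→ m8, —b→ m9
  m4 = 0 | 0 | b.0\{b} | (a.(0 + 0) + (a.0 + a.0)) has moves —a→ m6, —a→ m8, —b→ m10
  m5 = b.(0 | 0) | 0\{b} | (a.(0 + 0) + (a.0 + a.0)) has moves —a→ m7, —a→ m9, —b→ m10
  m6 = 0 | 0 | b.0\{b} | (0 + 0) has moves —b→ m11
  m7 = b.(0 | 0) | 0\{b} | (0 + 0) has moves —b→ m11
  m8 = 0 | 0 | b.0\{b} | 0 has moves —b→ m12
  m9 = b.(0 | 0) | 0\{b} | 0 has moves —b→ m12
  m10 = 0 | 0 | 0\{b} | (a.(0 + 0) + (a.0 + a.0)) has moves —a→ m11, —a→ m12
  m11 = 0 | 0 | 0\{b} | (0 + 0) has moves ∅
  m12 = 0 | 0 | 0\{b} | 0 has moves ∅
Q's transition system — 13 states:
  n0 = c.(b.(0 | 0) | b.(0\{b} + 0) | (a.(0 + 0) + (a.0 + a.0))) has moves —c→ n1
  n1 = b.(0 | 0) | b.(0\{b} + 0) | (a.(0 + 0) + (a.0 + a.0)) has moves —a→ n2, —a→ n3, —b→ n4, —b→ n5
  n2 = b.(0 | 0) | b.(0\{b} + 0) | (0 + 0) has moves —b→ n6, —b→ n7
  n3 = b.(0 | 0) | b.(0\{b} + 0) | 0 has moves —b→ n8, —b→ n9
  n4 = 0 | 0 | b.(0\{b} + 0) | (a.(0 + 0) + (a.0 + a.0)) has moves —a→ n6, —a→ n8, —b→ n10
  n5 = b.(0 | 0) | (0\{b} + 0) | (a.(0 + 0) + (a.0 + a.0)) has moves —a→ n7, —a→ n9, —b→ n10
  n6 = 0 | 0 | b.(0\{b} + 0) | (0 + 0) has moves —b→ n11
  n7 = b.(0 | 0) | (0\{b} + 0) | (0 + 0) has moves —b→ n11
  n8 = 0 | 0 | b.(0\{b} + 0) | 0 has moves —b→ n12
  n9 = b.(0 | 0) | (0\{b} + 0) | 0 has moves —b→ n12
  n10 = 0 | 0 | (0\{b} + 0) | (a.(0 + 0) + (a.0 + a.0)) has moves —a→ n11, —a→ n12
  n11 = 0 | 0 | (0\{b} + 0) | (0 + 0) has moves ∅
  n12 = 0 | 0 | (0\{b} + 0) | 0 has moves ∅
Bisimilarity quotient blocks:
  B0 = {m0, n0}
  B1 = {m1, n1}
  B2 = {m4, m5, n4, n5}
  B3 = {m6, m7, m8, m9, n6, n7, n8, n9}
  B4 = {m11, m12, n11, n12}
  B5 = {m10, n10}
  B6 = {m2, m3, n2, n3}
m0 ∈ B0, n0 ∈ B0 → same block
Bisimilar ⇒ trace-equivalent.

traces(P) = traces(Q)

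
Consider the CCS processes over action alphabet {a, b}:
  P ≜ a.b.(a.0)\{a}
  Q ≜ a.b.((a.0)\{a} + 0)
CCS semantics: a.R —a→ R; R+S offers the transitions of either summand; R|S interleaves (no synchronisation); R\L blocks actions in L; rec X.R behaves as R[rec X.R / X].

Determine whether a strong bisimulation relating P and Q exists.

bisimilar

LTS(P): 3 reachable states
  s0 = a.b.(a.0)\{a} ⊢ ··a··> s1
  s1 = b.(a.0)\{a} ⊢ ··b··> s2
  s2 = (a.0)\{a} ⊢ ·
LTS(Q): 3 reachable states
  t0 = a.b.((a.0)\{a} + 0) ⊢ ··a··> t1
  t1 = b.((a.0)\{a} + 0) ⊢ ··b··> t2
  t2 = (a.0)\{a} + 0 ⊢ ·
Bisimilarity quotient blocks:
  B0 = {s0, t0}
  B1 = {s1, t1}
  B2 = {s2, t2}
s0 ∈ B0, t0 ∈ B0 → same block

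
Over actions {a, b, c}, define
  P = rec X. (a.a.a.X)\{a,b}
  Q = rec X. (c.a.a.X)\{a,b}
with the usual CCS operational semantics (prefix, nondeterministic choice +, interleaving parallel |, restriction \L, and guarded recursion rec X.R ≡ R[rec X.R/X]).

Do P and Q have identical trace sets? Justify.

traces(P) ≠ traces(Q) — witness ⟨c⟩

P's transition system — 1 states:
  u0 = rec X. (a.a.a.X)\{a,b} → ·
Q's transition system — 2 states:
  v0 = rec X. (c.a.a.X)\{a,b} → =c=> v1
  v1 = (a.a.(rec X. (c.a.a.X)\{a,b}))\{a,b} → ·
Executing c from Q (initial set {v0}):
  [1] c ⇒ {v1}
  ✓ Q
Executing c from P (initial set {u0}):
  [1] c ⇒ no successor for P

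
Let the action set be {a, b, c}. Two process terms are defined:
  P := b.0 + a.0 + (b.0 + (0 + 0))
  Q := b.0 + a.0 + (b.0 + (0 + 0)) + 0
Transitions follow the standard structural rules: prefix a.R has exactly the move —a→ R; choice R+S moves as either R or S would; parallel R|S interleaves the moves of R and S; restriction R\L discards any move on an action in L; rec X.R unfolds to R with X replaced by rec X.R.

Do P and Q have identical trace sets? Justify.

trace-equivalent

LTS(P): 2 reachable states
  p0 = b.0 + a.0 + (b.0 + (0 + 0)) | ··a··> p1, ··b··> p1
  p1 = 0 | ·
LTS(Q): 2 reachable states
  q0 = b.0 + a.0 + (b.0 + (0 + 0)) + 0 | ··a··> q1, ··b··> q1
  q1 = 0 | ·
Partition-refinement fixed point:
  B0 = {p0, q0}
  B1 = {p1, q1}
p0 ∈ B0, q0 ∈ B0 → same block
Bisimilar ⇒ trace-equivalent.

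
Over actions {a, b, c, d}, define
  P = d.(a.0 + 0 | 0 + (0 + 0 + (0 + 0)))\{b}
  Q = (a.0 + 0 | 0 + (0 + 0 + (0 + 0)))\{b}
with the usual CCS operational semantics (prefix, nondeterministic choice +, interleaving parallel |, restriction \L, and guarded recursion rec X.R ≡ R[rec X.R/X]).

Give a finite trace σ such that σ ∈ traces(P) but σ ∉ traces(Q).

P's transition system — 3 states:
  m0 = d.(a.0 + 0 | 0 + (0 + 0 + (0 + 0)))\{b} has moves —d→ m1
  m1 = (a.0 + 0 | 0 + (0 + 0 + (0 + 0)))\{b} has moves —a→ m2
  m2 = 0\{b} has moves ·
Q's transition system — 2 states:
  n0 = (a.0 + 0 | 0 + (0 + 0 + (0 + 0)))\{b} has moves —a→ n1
  n1 = 0\{b} has moves ·
Trace ⟨d⟩ through P, begin at {m0}:
  [1] d ⇒ {m1}
  ✓ P
Trace ⟨d⟩ through Q, begin at {n0}:
  [1] d ⇒ no successor for Q

d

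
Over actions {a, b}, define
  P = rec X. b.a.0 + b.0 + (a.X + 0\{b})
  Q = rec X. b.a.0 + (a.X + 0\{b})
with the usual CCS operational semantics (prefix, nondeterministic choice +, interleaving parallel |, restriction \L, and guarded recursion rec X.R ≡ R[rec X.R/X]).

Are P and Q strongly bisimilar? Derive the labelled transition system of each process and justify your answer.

Reachable graph of P (3 states):
  p0 = rec X. b.a.0 + b.0 + (a.X + 0\{b}) :: --a--▸ p0, --b--▸ p1, --b--▸ p2
  p1 = 0 :: ·
  p2 = a.0 :: --a--▸ p1
Reachable graph of Q (3 states):
  q0 = rec X. b.a.0 + (a.X + 0\{b}) :: --a--▸ q0, --b--▸ q1
  q1 = a.0 :: --a--▸ q2
  q2 = 0 :: ·
Partition-refinement fixed point:
  B0 = {p0}
  B1 = {p2, q1}
  B2 = {p1, q2}
  B3 = {q0}
p0 ∈ B0, q0 ∈ B3 → different blocks

not bisimilar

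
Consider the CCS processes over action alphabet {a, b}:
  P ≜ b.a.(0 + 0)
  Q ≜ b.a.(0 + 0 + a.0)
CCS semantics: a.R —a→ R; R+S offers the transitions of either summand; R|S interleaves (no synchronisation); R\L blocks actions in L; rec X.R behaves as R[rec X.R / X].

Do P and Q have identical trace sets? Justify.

Reachable graph of P (3 states):
  s0 = b.a.(0 + 0) :: ··b··> s1
  s1 = a.(0 + 0) :: ··a··> s2
  s2 = 0 + 0 :: deadlocked
Reachable graph of Q (4 states):
  t0 = b.a.(0 + 0 + a.0) :: ··b··> t1
  t1 = a.(0 + 0 + a.0) :: ··a··> t2
  t2 = 0 + 0 + a.0 :: ··a··> t3
  t3 = 0 :: deadlocked
Run σ = ⟨baa⟩ on Q: start {t0}
  after b @ step 1: {t1}
  after a @ step 2: {t2}
  after a @ step 3: {t3}
  ✓ Q
Run σ = ⟨baa⟩ on P: start {s0}
  after b @ step 1: {s1}
  after a @ step 2: {s2}
  after a @ step 3: ∅ (P stuck)

trace-distinct — witness ⟨baa⟩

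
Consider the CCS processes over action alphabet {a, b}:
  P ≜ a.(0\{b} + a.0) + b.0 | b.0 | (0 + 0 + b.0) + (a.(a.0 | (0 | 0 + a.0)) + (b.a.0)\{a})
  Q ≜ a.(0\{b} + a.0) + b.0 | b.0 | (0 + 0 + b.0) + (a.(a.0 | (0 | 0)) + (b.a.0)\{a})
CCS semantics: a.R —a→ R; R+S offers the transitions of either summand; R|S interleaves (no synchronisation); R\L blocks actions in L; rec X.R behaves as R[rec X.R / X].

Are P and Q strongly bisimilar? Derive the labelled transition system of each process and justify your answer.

Reachable graph of P (15 states):
  p0 = a.(0\{b} + a.0) + b.0 | b.0 | (0 + 0 + b.0) + (a.(a.0 | (0 | 0 + a.0)) + (b.a.0)\{a}) ⊢ —a→ p1, —a→ p2, —b→ p3, —b→ p4, —b→ p5, —b→ p6
  p1 = 0\{b} + a.0 ⊢ —a→ p7
  p2 = a.0 | (0 | 0 + a.0) ⊢ —a→ p8, —a→ p9
  p3 = (a.0)\{a} ⊢ ·
  p4 = 0 | b.0 | (0 + 0 + b.0) ⊢ —b→ p10, —b→ p11
  p5 = b.0 | 0 | (0 + 0 + b.0) ⊢ —b→ p10, —b→ p12
  p6 = b.0 | b.0 | 0 ⊢ —b→ p11, —b→ p12
  p7 = 0 ⊢ ·
  p8 = 0 | (0 | 0 + a.0) ⊢ —a→ p13
  p9 = a.0 | 0 ⊢ —a→ p13
  p10 = 0 | 0 | (0 + 0 + b.0) ⊢ —b→ p14
  p11 = 0 | b.0 | 0 ⊢ —b→ p14
  p12 = b.0 | 0 | 0 ⊢ —b→ p14
  p13 = 0 | 0 ⊢ ·
  p14 = 0 | 0 | 0 ⊢ ·
Reachable graph of Q (13 states):
  q0 = a.(0\{b} + a.0) + b.0 | b.0 | (0 + 0 + b.0) + (a.(a.0 | (0 | 0)) + (b.a.0)\{a}) ⊢ —a→ q1, —a→ q2, —b→ q3, —b→ q4, —b→ q5, —b→ q6
  q1 = 0\{b} + a.0 ⊢ —a→ q7
  q2 = a.0 | (0 | 0) ⊢ —a→ q8
  q3 = (a.0)\{a} ⊢ ·
  q4 = 0 | b.0 | (0 + 0 + b.0) ⊢ —b→ q10, —b→ q9
  q5 = b.0 | 0 | (0 + 0 + b.0) ⊢ —b→ q11, —b→ q9
  q6 = b.0 | b.0 | 0 ⊢ —b→ q10, —b→ q11
  q7 = 0 ⊢ ·
  q8 = 0 | (0 | 0) ⊢ ·
  q9 = 0 | 0 | (0 + 0 + b.0) ⊢ —b→ q12
  q10 = 0 | b.0 | 0 ⊢ —b→ q12
  q11 = b.0 | 0 | 0 ⊢ —b→ q12
  q12 = 0 | 0 | 0 ⊢ ·
Bisimilarity quotient blocks:
  B0 = {p0}
  B1 = {p1, p8, p9, q1, q2}
  B2 = {p13, p14, p3, p7, q12, q3, q7, q8}
  B3 = {p4, p5, p6, q4, q5, q6}
  B4 = {p10, p11, p12, q10, q11, q9}
  B5 = {p2}
  B6 = {q0}
p0 ∈ B0, q0 ∈ B6 → different blocks

P ≁ Q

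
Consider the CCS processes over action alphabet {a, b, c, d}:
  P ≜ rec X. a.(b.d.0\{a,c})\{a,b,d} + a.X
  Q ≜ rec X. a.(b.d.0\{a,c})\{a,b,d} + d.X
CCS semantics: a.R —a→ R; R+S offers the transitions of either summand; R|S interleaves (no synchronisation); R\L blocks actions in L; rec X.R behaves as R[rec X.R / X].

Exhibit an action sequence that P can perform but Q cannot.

Reachable graph of P (2 states):
  u0 = rec X. a.(b.d.0\{a,c})\{a,b,d} + a.X | --a--▸ u0, --a--▸ u1
  u1 = (b.d.0\{a,c})\{a,b,d} | stopped
Reachable graph of Q (2 states):
  v0 = rec X. a.(b.d.0\{a,c})\{a,b,d} + d.X | --a--▸ v1, --d--▸ v0
  v1 = (b.d.0\{a,c})\{a,b,d} | stopped
Run σ = ⟨aa⟩ on P: start {u0}
  [1] a ⇒ {u0, u1}
  [2] a ⇒ {u0, u1}
  ✓ P
Run σ = ⟨aa⟩ on Q: start {v0}
  [1] a ⇒ {v1}
  [2] a ⇒ ∅ (Q stuck)

aa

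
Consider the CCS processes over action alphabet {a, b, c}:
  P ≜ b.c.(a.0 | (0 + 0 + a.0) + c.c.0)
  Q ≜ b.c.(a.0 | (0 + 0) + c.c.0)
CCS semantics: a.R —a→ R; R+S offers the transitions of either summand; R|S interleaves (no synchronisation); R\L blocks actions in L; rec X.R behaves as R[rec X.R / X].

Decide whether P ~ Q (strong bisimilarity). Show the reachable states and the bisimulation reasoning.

LTS(P): 8 reachable states
  s0 = b.c.(a.0 | (0 + 0 + a.0) + c.c.0) :: -b-> s1
  s1 = c.(a.0 | (0 + 0 + a.0) + c.c.0) :: -c-> s2
  s2 = a.0 | (0 + 0 + a.0) + c.c.0 :: -a-> s3, -a-> s4, -c-> s5
  s3 = 0 | (0 + 0 + a.0) :: -a-> s6
  s4 = a.0 | 0 :: -a-> s6
  s5 = c.0 :: -c-> s7
  s6 = 0 | 0 :: deadlocked
  s7 = 0 :: deadlocked
LTS(Q): 6 reachable states
  t0 = b.c.(a.0 | (0 + 0) + c.c.0) :: -b-> t1
  t1 = c.(a.0 | (0 + 0) + c.c.0) :: -c-> t2
  t2 = a.0 | (0 + 0) + c.c.0 :: -a-> t3, -c-> t4
  t3 = 0 | (0 + 0) :: deadlocked
  t4 = c.0 :: -c-> t5
  t5 = 0 :: deadlocked
Bisimilarity quotient blocks:
  B0 = {s0}
  B1 = {s1}
  B2 = {s2}
  B3 = {s3, s4}
  B4 = {s6, s7, t3, t5}
  B5 = {s5, t4}
  B6 = {t0}
  B7 = {t1}
  B8 = {t2}
s0 ∈ B0, t0 ∈ B6 → different blocks

not bisimilar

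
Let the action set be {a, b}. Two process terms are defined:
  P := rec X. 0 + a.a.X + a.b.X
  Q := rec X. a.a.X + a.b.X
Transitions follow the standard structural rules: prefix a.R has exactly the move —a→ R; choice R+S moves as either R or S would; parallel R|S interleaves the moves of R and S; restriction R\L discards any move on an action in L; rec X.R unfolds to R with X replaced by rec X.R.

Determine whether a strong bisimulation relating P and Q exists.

P ~ Q

P's transition system — 3 states:
  p0 = rec X. 0 + a.a.X + a.b.X :: —a→ p1, —a→ p2
  p1 = a.(rec X. 0 + a.a.X + a.b.X) :: —a→ p0
  p2 = b.(rec X. 0 + a.a.X + a.b.X) :: —b→ p0
Q's transition system — 3 states:
  q0 = rec X. a.a.X + a.b.X :: —a→ q1, —a→ q2
  q1 = a.(rec X. a.a.X + a.b.X) :: —a→ q0
  q2 = b.(rec X. a.a.X + a.b.X) :: —b→ q0
Coarsest stable partition (strong bisimilarity classes):
  B0 = {p0, q0}
  B1 = {p2, q2}
  B2 = {p1, q1}
p0 ∈ B0, q0 ∈ B0 → same block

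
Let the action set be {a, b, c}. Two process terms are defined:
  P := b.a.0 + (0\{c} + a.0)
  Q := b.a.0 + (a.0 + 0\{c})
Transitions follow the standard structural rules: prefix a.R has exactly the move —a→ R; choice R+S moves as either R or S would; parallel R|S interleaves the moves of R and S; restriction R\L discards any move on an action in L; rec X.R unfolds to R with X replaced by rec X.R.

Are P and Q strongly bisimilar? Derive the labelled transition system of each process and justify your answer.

bisimilar

Reachable graph of P (3 states):
  p0 = b.a.0 + (0\{c} + a.0) ⊢ ··a··> p1, ··b··> p2
  p1 = 0 ⊢ (no moves)
  p2 = a.0 ⊢ ··a··> p1
Reachable graph of Q (3 states):
  q0 = b.a.0 + (a.0 + 0\{c}) ⊢ ··a··> q1, ··b··> q2
  q1 = 0 ⊢ (no moves)
  q2 = a.0 ⊢ ··a··> q1
Coarsest stable partition (strong bisimilarity classes):
  B0 = {p0, q0}
  B1 = {p1, q1}
  B2 = {p2, q2}
p0 ∈ B0, q0 ∈ B0 → same block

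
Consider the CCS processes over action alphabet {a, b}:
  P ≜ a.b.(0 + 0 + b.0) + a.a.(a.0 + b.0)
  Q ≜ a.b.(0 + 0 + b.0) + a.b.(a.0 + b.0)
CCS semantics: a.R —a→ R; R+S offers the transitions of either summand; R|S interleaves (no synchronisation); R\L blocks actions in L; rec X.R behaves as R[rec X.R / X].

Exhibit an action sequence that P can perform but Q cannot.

aa

P's transition system — 6 states:
  p0 = a.b.(0 + 0 + b.0) + a.a.(a.0 + b.0) → --a--▸ p1, --a--▸ p2
  p1 = a.(a.0 + b.0) → --a--▸ p3
  p2 = b.(0 + 0 + b.0) → --b--▸ p4
  p3 = a.0 + b.0 → --a--▸ p5, --b--▸ p5
  p4 = 0 + 0 + b.0 → --b--▸ p5
  p5 = 0 → stopped
Q's transition system — 6 states:
  q0 = a.b.(0 + 0 + b.0) + a.b.(a.0 + b.0) → --a--▸ q1, --a--▸ q2
  q1 = b.(0 + 0 + b.0) → --b--▸ q3
  q2 = b.(a.0 + b.0) → --b--▸ q4
  q3 = 0 + 0 + b.0 → --b--▸ q5
  q4 = a.0 + b.0 → --a--▸ q5, --b--▸ q5
  q5 = 0 → stopped
Run σ = ⟨aa⟩ on P: start {p0}
  step 1 (a): {p1, p2}
  step 2 (a): {p3}
  P completes σ.
Run σ = ⟨aa⟩ on Q: start {q0}
  step 1 (a): {q1, q2}
  step 2 (a): ∅  — Q cannot continue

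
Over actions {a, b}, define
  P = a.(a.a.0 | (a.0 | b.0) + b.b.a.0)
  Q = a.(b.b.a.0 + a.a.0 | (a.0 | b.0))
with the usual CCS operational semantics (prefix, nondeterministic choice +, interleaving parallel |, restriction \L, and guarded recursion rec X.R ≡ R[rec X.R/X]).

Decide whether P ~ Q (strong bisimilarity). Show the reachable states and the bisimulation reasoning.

YES

P's transition system — 16 states:
  m0 = a.(a.a.0 | (a.0 | b.0) + b.b.a.0) :: -a-> m1
  m1 = a.a.0 | (a.0 | b.0) + b.b.a.0 :: -a-> m2, -a-> m3, -b-> m4, -b-> m5
  m2 = a.0 | (a.0 | b.0) :: -a-> m6, -a-> m7, -b-> m8
  m3 = a.a.0 | (0 | b.0) :: -a-> m7, -b-> m9
  m4 = a.a.0 | (a.0 | 0) :: -a-> m8, -a-> m9
  m5 = b.a.0 :: -b-> m10
  m6 = 0 | (a.0 | b.0) :: -a-> m11, -b-> m12
  m7 = a.0 | (0 | b.0) :: -a-> m11, -b-> m13
  m8 = a.0 | (a.0 | 0) :: -a-> m12, -a-> m13
  m9 = a.a.0 | (0 | 0) :: -a-> m13
  m10 = a.0 :: -a-> m14
  m11 = 0 | (0 | b.0) :: -b-> m15
  m12 = 0 | (a.0 | 0) :: -a-> m15
  m13 = a.0 | (0 | 0) :: -a-> m15
  m14 = 0 :: deadlocked
  m15 = 0 | (0 | 0) :: deadlocked
Q's transition system — 16 states:
  n0 = a.(b.b.a.0 + a.a.0 | (a.0 | b.0)) :: -a-> n1
  n1 = b.b.a.0 + a.a.0 | (a.0 | b.0) :: -a-> n2, -a-> n3, -b-> n4, -b-> n5
  n2 = a.0 | (a.0 | b.0) :: -a-> n6, -a-> n7, -b-> n8
  n3 = a.a.0 | (0 | b.0) :: -a-> n7, -b-> n9
  n4 = a.a.0 | (a.0 | 0) :: -a-> n8, -a-> n9
  n5 = b.a.0 :: -b-> n10
  n6 = 0 | (a.0 | b.0) :: -a-> n11, -b-> n12
  n7 = a.0 | (0 | b.0) :: -a-> n11, -b-> n13
  n8 = a.0 | (a.0 | 0) :: -a-> n12, -a-> n13
  n9 = a.a.0 | (0 | 0) :: -a-> n13
  n10 = a.0 :: -a-> n14
  n11 = 0 | (0 | b.0) :: -b-> n15
  n12 = 0 | (a.0 | 0) :: -a-> n15
  n13 = a.0 | (0 | 0) :: -a-> n15
  n14 = 0 :: deadlocked
  n15 = 0 | (0 | 0) :: deadlocked
Bisimilarity quotient blocks:
  B0 = {m0, n0}
  B1 = {m1, n1}
  B2 = {m2, m3, n2, n3}
  B3 = {m6, m7, n6, n7}
  B4 = {m11, n11}
  B5 = {m14, m15, n14, n15}
  B6 = {m10, m12, m13, n10, n12, n13}
  B7 = {m8, m9, n8, n9}
  B8 = {m5, n5}
  B9 = {m4, n4}
m0 ∈ B0, n0 ∈ B0 → same block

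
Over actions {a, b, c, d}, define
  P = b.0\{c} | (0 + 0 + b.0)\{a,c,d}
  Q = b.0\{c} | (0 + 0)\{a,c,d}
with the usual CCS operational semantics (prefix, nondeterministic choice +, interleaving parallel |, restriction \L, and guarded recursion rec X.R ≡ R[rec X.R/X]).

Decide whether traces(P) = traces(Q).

P's transition system — 4 states:
  m0 = b.0\{c} | (0 + 0 + b.0)\{a,c,d} | --b--▸ m1, --b--▸ m2
  m1 = 0\{c} | (0 + 0 + b.0)\{a,c,d} | --b--▸ m3
  m2 = b.0\{c} | 0\{a,c,d} | --b--▸ m3
  m3 = 0\{c} | 0\{a,c,d} | ∅
Q's transition system — 2 states:
  n0 = b.0\{c} | (0 + 0)\{a,c,d} | --b--▸ n1
  n1 = 0\{c} | (0 + 0)\{a,c,d} | ∅
Trace ⟨bb⟩ through P, begin at {m0}:
  after b @ step 1: {m1, m2}
  after b @ step 2: {m3}
  ✓ P
Trace ⟨bb⟩ through Q, begin at {n0}:
  after b @ step 1: {n1}
  after b @ step 2: ∅  — Q cannot continue

traces(P) ≠ traces(Q) — witness ⟨bb⟩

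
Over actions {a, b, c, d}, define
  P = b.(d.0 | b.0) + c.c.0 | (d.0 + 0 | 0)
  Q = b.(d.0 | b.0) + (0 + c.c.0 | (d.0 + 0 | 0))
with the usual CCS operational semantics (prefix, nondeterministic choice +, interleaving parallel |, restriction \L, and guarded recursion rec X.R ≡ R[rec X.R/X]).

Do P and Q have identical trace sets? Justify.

Reachable graph of P (9 states):
  u0 = b.(d.0 | b.0) + c.c.0 | (d.0 + 0 | 0) | --b--▸ u1, --c--▸ u2, --d--▸ u3
  u1 = d.0 | b.0 | --b--▸ u4, --d--▸ u5
  u2 = c.0 | (d.0 + 0 | 0) | --c--▸ u6, --d--▸ u7
  u3 = c.c.0 | 0 | --c--▸ u7
  u4 = d.0 | 0 | --d--▸ u8
  u5 = 0 | b.0 | --b--▸ u8
  u6 = 0 | (d.0 + 0 | 0) | --d--▸ u8
  u7 = c.0 | 0 | --c--▸ u8
  u8 = 0 | 0 | stopped
Reachable graph of Q (9 states):
  v0 = b.(d.0 | b.0) + (0 + c.c.0 | (d.0 + 0 | 0)) | --b--▸ v1, --c--▸ v2, --d--▸ v3
  v1 = d.0 | b.0 | --b--▸ v4, --d--▸ v5
  v2 = c.0 | (d.0 + 0 | 0) | --c--▸ v6, --d--▸ v7
  v3 = c.c.0 | 0 | --c--▸ v7
  v4 = d.0 | 0 | --d--▸ v8
  v5 = 0 | b.0 | --b--▸ v8
  v6 = 0 | (d.0 + 0 | 0) | --d--▸ v8
  v7 = c.0 | 0 | --c--▸ v8
  v8 = 0 | 0 | stopped
Coarsest stable partition (strong bisimilarity classes):
  B0 = {u0, v0}
  B1 = {u1, v1}
  B2 = {u4, u6, v4, v6}
  B3 = {u8, v8}
  B4 = {u5, v5}
  B5 = {u3, v3}
  B6 = {u7, v7}
  B7 = {u2, v2}
u0 ∈ B0, v0 ∈ B0 → same block
Bisimilar ⇒ trace-equivalent.

YES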